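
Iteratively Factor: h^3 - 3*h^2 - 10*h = (h - 5)*(h^2 + 2*h) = h*(h - 5)*(h + 2)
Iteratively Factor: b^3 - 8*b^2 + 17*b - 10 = (b - 1)*(b^2 - 7*b + 10) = (b - 5)*(b - 1)*(b - 2)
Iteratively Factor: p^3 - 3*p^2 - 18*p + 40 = (p + 4)*(p^2 - 7*p + 10) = (p - 2)*(p + 4)*(p - 5)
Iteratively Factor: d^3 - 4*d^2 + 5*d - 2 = (d - 1)*(d^2 - 3*d + 2) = (d - 1)^2*(d - 2)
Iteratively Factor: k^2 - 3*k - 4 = (k - 4)*(k + 1)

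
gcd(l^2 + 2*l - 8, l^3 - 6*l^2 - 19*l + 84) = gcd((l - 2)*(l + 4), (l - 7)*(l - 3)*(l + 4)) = l + 4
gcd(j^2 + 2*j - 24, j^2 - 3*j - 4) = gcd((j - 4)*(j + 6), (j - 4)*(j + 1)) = j - 4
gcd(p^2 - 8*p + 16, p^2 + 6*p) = 1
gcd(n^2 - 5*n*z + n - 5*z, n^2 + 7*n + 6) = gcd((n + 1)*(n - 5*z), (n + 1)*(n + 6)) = n + 1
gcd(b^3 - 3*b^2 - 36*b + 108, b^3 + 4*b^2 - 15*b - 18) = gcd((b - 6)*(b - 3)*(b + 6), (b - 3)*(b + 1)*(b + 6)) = b^2 + 3*b - 18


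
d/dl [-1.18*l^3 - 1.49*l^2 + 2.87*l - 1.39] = -3.54*l^2 - 2.98*l + 2.87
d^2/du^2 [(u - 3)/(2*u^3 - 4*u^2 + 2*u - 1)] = 4*(2*(u - 3)*(3*u^2 - 4*u + 1)^2 + (-3*u^2 + 4*u - (u - 3)*(3*u - 2) - 1)*(2*u^3 - 4*u^2 + 2*u - 1))/(2*u^3 - 4*u^2 + 2*u - 1)^3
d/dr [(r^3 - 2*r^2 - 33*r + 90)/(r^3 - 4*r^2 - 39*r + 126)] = -2/(r^2 - 14*r + 49)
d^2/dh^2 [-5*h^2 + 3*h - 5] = -10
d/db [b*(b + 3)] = 2*b + 3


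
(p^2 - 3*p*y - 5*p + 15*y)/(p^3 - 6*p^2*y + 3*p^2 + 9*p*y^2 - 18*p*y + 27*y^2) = (5 - p)/(-p^2 + 3*p*y - 3*p + 9*y)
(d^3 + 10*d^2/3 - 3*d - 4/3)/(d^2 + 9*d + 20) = (3*d^2 - 2*d - 1)/(3*(d + 5))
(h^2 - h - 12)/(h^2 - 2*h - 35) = (-h^2 + h + 12)/(-h^2 + 2*h + 35)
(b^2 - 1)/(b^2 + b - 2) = (b + 1)/(b + 2)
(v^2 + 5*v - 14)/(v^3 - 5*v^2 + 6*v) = (v + 7)/(v*(v - 3))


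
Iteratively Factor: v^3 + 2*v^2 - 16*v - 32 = (v + 4)*(v^2 - 2*v - 8) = (v - 4)*(v + 4)*(v + 2)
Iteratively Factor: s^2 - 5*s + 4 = (s - 4)*(s - 1)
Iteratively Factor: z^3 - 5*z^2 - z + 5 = (z - 1)*(z^2 - 4*z - 5) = (z - 5)*(z - 1)*(z + 1)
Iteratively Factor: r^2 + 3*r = (r + 3)*(r)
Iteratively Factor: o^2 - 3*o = (o)*(o - 3)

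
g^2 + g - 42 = (g - 6)*(g + 7)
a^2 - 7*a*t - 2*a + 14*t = (a - 2)*(a - 7*t)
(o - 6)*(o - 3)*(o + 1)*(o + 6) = o^4 - 2*o^3 - 39*o^2 + 72*o + 108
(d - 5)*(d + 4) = d^2 - d - 20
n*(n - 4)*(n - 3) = n^3 - 7*n^2 + 12*n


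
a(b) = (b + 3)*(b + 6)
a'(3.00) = 15.00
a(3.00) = 54.00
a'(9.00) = 27.00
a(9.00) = 180.00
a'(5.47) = 19.94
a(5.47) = 97.15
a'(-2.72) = 3.56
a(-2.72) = 0.92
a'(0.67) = 10.34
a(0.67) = 24.48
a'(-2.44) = 4.12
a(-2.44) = 1.99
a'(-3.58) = 1.84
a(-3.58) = -1.40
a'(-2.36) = 4.28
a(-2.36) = 2.33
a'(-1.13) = 6.74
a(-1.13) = 9.11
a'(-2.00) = 5.00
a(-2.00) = 4.00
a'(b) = 2*b + 9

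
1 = 1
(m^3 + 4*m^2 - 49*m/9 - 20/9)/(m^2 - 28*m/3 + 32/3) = (3*m^2 + 16*m + 5)/(3*(m - 8))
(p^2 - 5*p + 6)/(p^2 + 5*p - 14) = (p - 3)/(p + 7)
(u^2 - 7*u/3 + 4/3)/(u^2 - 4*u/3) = (u - 1)/u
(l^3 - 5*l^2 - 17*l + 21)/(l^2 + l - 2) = (l^2 - 4*l - 21)/(l + 2)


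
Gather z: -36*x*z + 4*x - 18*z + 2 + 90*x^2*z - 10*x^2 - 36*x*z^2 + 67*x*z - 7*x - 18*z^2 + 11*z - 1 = -10*x^2 - 3*x + z^2*(-36*x - 18) + z*(90*x^2 + 31*x - 7) + 1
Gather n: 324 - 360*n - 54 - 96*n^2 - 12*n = -96*n^2 - 372*n + 270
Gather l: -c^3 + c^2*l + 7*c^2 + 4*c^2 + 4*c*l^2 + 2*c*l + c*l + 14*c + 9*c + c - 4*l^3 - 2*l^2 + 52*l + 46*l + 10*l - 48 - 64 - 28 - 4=-c^3 + 11*c^2 + 24*c - 4*l^3 + l^2*(4*c - 2) + l*(c^2 + 3*c + 108) - 144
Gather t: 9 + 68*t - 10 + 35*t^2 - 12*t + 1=35*t^2 + 56*t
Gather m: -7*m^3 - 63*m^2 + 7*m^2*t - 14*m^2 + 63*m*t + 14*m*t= -7*m^3 + m^2*(7*t - 77) + 77*m*t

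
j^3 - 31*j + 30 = (j - 5)*(j - 1)*(j + 6)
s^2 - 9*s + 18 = (s - 6)*(s - 3)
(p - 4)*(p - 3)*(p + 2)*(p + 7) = p^4 + 2*p^3 - 37*p^2 + 10*p + 168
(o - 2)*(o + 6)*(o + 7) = o^3 + 11*o^2 + 16*o - 84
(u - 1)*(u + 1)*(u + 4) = u^3 + 4*u^2 - u - 4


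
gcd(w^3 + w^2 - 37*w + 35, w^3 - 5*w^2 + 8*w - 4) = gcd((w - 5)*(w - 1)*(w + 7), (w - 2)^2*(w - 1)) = w - 1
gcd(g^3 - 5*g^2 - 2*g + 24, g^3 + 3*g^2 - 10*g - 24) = g^2 - g - 6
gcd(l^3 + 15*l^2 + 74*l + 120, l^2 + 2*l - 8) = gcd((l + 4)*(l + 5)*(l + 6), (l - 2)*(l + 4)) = l + 4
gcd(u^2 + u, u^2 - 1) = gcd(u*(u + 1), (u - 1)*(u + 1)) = u + 1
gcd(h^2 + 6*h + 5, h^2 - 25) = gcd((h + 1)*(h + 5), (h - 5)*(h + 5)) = h + 5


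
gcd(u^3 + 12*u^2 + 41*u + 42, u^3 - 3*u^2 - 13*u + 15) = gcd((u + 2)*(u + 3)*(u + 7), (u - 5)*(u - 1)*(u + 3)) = u + 3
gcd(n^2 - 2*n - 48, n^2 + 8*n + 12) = n + 6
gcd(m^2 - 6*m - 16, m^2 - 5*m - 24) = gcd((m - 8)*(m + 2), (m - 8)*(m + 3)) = m - 8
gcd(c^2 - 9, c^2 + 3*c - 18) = c - 3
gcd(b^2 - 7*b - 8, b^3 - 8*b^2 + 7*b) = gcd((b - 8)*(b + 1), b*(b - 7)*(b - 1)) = 1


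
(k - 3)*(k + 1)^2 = k^3 - k^2 - 5*k - 3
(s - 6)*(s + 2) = s^2 - 4*s - 12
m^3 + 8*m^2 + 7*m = m*(m + 1)*(m + 7)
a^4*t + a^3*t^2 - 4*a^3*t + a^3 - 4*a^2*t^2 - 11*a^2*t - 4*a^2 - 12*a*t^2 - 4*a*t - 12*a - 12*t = (a - 6)*(a + 2)*(a + t)*(a*t + 1)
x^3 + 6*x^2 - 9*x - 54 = (x - 3)*(x + 3)*(x + 6)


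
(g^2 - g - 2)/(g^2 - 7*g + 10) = (g + 1)/(g - 5)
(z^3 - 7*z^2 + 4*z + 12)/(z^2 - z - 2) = z - 6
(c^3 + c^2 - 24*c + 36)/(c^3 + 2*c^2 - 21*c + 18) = (c - 2)/(c - 1)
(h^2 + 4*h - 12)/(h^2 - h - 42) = (h - 2)/(h - 7)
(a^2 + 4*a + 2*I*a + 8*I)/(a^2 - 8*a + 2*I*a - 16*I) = (a + 4)/(a - 8)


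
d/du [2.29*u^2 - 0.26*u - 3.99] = 4.58*u - 0.26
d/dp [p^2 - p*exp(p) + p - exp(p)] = -p*exp(p) + 2*p - 2*exp(p) + 1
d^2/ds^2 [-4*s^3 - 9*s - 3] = -24*s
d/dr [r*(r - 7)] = 2*r - 7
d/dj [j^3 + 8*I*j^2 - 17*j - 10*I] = 3*j^2 + 16*I*j - 17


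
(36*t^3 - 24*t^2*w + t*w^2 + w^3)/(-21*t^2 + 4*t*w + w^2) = (-12*t^2 + 4*t*w + w^2)/(7*t + w)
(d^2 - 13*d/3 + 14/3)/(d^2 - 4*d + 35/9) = 3*(d - 2)/(3*d - 5)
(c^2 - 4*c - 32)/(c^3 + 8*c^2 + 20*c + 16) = (c - 8)/(c^2 + 4*c + 4)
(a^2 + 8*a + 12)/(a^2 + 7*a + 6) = (a + 2)/(a + 1)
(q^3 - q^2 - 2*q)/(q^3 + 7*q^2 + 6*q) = (q - 2)/(q + 6)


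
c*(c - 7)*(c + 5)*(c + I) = c^4 - 2*c^3 + I*c^3 - 35*c^2 - 2*I*c^2 - 35*I*c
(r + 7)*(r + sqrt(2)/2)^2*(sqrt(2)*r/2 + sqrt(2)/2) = sqrt(2)*r^4/2 + r^3 + 4*sqrt(2)*r^3 + 15*sqrt(2)*r^2/4 + 8*r^2 + 2*sqrt(2)*r + 7*r + 7*sqrt(2)/4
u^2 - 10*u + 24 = (u - 6)*(u - 4)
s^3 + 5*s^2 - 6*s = s*(s - 1)*(s + 6)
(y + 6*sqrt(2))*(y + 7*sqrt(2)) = y^2 + 13*sqrt(2)*y + 84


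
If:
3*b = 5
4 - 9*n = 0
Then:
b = 5/3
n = 4/9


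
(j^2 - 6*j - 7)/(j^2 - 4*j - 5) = (j - 7)/(j - 5)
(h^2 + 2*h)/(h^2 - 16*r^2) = h*(h + 2)/(h^2 - 16*r^2)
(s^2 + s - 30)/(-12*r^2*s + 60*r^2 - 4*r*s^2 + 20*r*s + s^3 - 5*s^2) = (-s - 6)/(12*r^2 + 4*r*s - s^2)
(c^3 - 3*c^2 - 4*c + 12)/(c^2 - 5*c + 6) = c + 2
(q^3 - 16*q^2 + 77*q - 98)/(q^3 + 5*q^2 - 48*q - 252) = (q^2 - 9*q + 14)/(q^2 + 12*q + 36)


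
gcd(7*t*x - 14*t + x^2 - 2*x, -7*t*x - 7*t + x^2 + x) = 1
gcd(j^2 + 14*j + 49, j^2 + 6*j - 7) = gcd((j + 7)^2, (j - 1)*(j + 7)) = j + 7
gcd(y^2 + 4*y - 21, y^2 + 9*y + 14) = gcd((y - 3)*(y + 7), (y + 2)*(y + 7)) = y + 7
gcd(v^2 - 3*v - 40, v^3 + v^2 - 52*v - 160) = v^2 - 3*v - 40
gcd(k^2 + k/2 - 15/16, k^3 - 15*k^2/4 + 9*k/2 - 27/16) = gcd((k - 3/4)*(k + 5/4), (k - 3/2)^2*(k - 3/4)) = k - 3/4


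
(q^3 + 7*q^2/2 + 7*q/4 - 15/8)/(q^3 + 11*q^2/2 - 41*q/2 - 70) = (q^2 + q - 3/4)/(q^2 + 3*q - 28)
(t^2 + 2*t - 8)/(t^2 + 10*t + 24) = (t - 2)/(t + 6)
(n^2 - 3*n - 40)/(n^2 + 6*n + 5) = (n - 8)/(n + 1)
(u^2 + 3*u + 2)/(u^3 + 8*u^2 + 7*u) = (u + 2)/(u*(u + 7))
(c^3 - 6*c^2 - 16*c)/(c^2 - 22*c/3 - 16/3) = 3*c*(c + 2)/(3*c + 2)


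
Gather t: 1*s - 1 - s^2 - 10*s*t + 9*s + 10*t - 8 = -s^2 + 10*s + t*(10 - 10*s) - 9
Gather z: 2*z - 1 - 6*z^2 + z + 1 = -6*z^2 + 3*z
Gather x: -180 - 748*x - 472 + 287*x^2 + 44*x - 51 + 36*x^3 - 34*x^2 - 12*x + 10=36*x^3 + 253*x^2 - 716*x - 693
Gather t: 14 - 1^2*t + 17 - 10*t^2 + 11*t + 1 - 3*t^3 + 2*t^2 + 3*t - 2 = -3*t^3 - 8*t^2 + 13*t + 30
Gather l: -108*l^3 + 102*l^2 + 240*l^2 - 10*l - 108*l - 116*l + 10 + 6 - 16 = -108*l^3 + 342*l^2 - 234*l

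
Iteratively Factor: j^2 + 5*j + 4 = (j + 4)*(j + 1)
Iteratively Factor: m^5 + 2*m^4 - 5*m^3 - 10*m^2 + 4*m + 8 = (m - 1)*(m^4 + 3*m^3 - 2*m^2 - 12*m - 8) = (m - 1)*(m + 2)*(m^3 + m^2 - 4*m - 4) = (m - 1)*(m + 1)*(m + 2)*(m^2 - 4) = (m - 2)*(m - 1)*(m + 1)*(m + 2)*(m + 2)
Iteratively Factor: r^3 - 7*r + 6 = (r + 3)*(r^2 - 3*r + 2) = (r - 1)*(r + 3)*(r - 2)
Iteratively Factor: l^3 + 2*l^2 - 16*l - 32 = (l + 2)*(l^2 - 16) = (l + 2)*(l + 4)*(l - 4)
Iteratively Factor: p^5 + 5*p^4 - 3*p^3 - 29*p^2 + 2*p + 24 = (p - 2)*(p^4 + 7*p^3 + 11*p^2 - 7*p - 12) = (p - 2)*(p + 4)*(p^3 + 3*p^2 - p - 3) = (p - 2)*(p - 1)*(p + 4)*(p^2 + 4*p + 3) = (p - 2)*(p - 1)*(p + 3)*(p + 4)*(p + 1)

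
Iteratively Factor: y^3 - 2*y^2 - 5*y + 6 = (y + 2)*(y^2 - 4*y + 3) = (y - 1)*(y + 2)*(y - 3)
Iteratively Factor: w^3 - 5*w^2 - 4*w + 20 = (w - 2)*(w^2 - 3*w - 10) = (w - 5)*(w - 2)*(w + 2)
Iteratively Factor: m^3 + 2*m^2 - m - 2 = (m - 1)*(m^2 + 3*m + 2) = (m - 1)*(m + 2)*(m + 1)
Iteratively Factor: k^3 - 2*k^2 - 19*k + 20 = (k - 5)*(k^2 + 3*k - 4) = (k - 5)*(k + 4)*(k - 1)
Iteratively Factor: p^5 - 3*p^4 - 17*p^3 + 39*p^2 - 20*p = (p - 1)*(p^4 - 2*p^3 - 19*p^2 + 20*p) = (p - 1)^2*(p^3 - p^2 - 20*p) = (p - 1)^2*(p + 4)*(p^2 - 5*p) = (p - 5)*(p - 1)^2*(p + 4)*(p)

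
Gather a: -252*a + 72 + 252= 324 - 252*a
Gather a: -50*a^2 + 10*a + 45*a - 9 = -50*a^2 + 55*a - 9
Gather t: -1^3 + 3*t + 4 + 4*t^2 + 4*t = 4*t^2 + 7*t + 3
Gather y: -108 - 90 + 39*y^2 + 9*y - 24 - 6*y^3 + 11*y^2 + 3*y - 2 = -6*y^3 + 50*y^2 + 12*y - 224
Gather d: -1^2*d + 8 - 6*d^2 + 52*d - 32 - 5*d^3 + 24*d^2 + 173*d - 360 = -5*d^3 + 18*d^2 + 224*d - 384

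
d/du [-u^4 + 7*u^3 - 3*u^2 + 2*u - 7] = -4*u^3 + 21*u^2 - 6*u + 2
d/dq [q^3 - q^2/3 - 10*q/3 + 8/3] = 3*q^2 - 2*q/3 - 10/3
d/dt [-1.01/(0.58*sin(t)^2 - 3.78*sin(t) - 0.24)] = (1.1716*sin(t) - 3.8178)*cos(t)/(-0.58*sin(t)^2 + 3.78*sin(t) + 0.24)^2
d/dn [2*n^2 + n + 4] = 4*n + 1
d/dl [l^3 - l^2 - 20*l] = 3*l^2 - 2*l - 20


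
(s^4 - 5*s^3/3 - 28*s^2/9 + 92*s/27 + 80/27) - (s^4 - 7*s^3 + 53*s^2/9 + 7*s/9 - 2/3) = 16*s^3/3 - 9*s^2 + 71*s/27 + 98/27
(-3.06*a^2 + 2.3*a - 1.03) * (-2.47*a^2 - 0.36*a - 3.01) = 7.5582*a^4 - 4.5794*a^3 + 10.9267*a^2 - 6.5522*a + 3.1003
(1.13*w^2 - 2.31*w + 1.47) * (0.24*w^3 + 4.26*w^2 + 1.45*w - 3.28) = 0.2712*w^5 + 4.2594*w^4 - 7.8493*w^3 - 0.793699999999999*w^2 + 9.7083*w - 4.8216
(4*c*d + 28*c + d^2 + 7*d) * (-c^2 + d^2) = -4*c^3*d - 28*c^3 - c^2*d^2 - 7*c^2*d + 4*c*d^3 + 28*c*d^2 + d^4 + 7*d^3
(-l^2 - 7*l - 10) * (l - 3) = -l^3 - 4*l^2 + 11*l + 30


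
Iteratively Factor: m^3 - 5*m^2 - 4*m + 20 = (m - 5)*(m^2 - 4) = (m - 5)*(m - 2)*(m + 2)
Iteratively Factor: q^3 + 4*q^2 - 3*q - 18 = (q + 3)*(q^2 + q - 6) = (q + 3)^2*(q - 2)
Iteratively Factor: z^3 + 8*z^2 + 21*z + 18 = (z + 3)*(z^2 + 5*z + 6) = (z + 3)^2*(z + 2)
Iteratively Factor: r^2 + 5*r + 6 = (r + 3)*(r + 2)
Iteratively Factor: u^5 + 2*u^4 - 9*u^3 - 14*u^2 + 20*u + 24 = (u - 2)*(u^4 + 4*u^3 - u^2 - 16*u - 12) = (u - 2)*(u + 3)*(u^3 + u^2 - 4*u - 4) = (u - 2)*(u + 2)*(u + 3)*(u^2 - u - 2) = (u - 2)*(u + 1)*(u + 2)*(u + 3)*(u - 2)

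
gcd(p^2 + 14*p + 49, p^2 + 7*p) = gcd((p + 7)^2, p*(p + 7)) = p + 7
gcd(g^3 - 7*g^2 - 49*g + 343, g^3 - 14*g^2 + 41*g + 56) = g - 7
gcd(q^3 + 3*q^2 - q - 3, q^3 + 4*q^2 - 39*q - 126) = q + 3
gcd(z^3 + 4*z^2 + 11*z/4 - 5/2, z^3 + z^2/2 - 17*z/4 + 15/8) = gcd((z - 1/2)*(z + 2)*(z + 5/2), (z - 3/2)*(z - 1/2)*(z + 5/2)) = z^2 + 2*z - 5/4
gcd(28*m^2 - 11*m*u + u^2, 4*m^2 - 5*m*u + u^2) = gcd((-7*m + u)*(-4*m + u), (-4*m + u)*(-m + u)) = -4*m + u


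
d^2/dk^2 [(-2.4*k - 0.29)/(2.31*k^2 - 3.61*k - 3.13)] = ((2.4*k + 0.29)*(4.62*k - 3.61)*(9.24*k - 7.22) + (33.264*k - 15.9882)*(-2.31*k^2 + 3.61*k + 3.13))/(-2.31*k^2 + 3.61*k + 3.13)^3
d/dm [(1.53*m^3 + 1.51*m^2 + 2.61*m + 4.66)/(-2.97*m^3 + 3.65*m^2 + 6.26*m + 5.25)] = (10.0692*m^4 + 34.659*m^3 + 65.5442*m^2 - 18.163*m - 15.4691)/(8.8209*m^6 - 21.681*m^5 - 23.8619*m^4 + 14.513*m^3 + 77.5126*m^2 + 65.73*m + 27.5625)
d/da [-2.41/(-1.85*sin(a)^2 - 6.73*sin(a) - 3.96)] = -(8.91700000000001*sin(a) + 16.2193)*cos(a)/(1.85*sin(a)^2 + 6.73*sin(a) + 3.96)^2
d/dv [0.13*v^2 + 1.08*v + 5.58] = 0.26*v + 1.08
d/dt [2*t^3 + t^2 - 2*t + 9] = 6*t^2 + 2*t - 2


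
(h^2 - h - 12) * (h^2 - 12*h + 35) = h^4 - 13*h^3 + 35*h^2 + 109*h - 420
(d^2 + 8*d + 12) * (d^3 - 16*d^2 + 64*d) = d^5 - 8*d^4 - 52*d^3 + 320*d^2 + 768*d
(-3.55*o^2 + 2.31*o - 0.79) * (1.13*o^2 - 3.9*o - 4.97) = -4.0115*o^4 + 16.4553*o^3 + 7.7418*o^2 - 8.3997*o + 3.9263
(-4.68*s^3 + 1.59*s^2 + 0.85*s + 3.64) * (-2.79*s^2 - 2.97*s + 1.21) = 13.0572*s^5 + 9.4635*s^4 - 12.7566*s^3 - 10.7562*s^2 - 9.7823*s + 4.4044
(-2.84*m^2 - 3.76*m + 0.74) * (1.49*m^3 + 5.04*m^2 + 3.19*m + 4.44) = -4.2316*m^5 - 19.916*m^4 - 26.9074*m^3 - 20.8744*m^2 - 14.3338*m + 3.2856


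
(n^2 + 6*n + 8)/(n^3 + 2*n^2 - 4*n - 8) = (n + 4)/(n^2 - 4)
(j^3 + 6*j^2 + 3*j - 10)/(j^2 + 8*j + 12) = (j^2 + 4*j - 5)/(j + 6)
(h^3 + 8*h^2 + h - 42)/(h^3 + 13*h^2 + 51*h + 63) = (h - 2)/(h + 3)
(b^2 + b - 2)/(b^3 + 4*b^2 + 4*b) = (b - 1)/(b*(b + 2))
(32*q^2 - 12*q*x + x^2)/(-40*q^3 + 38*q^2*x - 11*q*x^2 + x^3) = (-8*q + x)/(10*q^2 - 7*q*x + x^2)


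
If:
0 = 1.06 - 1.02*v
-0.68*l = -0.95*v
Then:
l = 1.45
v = 1.04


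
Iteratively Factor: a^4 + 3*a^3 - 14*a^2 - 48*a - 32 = (a + 4)*(a^3 - a^2 - 10*a - 8) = (a + 2)*(a + 4)*(a^2 - 3*a - 4) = (a - 4)*(a + 2)*(a + 4)*(a + 1)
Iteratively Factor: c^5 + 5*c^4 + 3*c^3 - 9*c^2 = (c + 3)*(c^4 + 2*c^3 - 3*c^2) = (c - 1)*(c + 3)*(c^3 + 3*c^2) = c*(c - 1)*(c + 3)*(c^2 + 3*c) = c^2*(c - 1)*(c + 3)*(c + 3)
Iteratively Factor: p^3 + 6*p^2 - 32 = (p - 2)*(p^2 + 8*p + 16) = (p - 2)*(p + 4)*(p + 4)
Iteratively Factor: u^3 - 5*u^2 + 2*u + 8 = (u - 4)*(u^2 - u - 2) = (u - 4)*(u - 2)*(u + 1)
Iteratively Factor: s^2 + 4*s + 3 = (s + 1)*(s + 3)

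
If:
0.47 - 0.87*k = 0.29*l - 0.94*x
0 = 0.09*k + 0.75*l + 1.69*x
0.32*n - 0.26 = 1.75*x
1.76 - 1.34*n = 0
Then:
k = 0.74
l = -0.29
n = 1.31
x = 0.09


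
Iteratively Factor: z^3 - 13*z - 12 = (z - 4)*(z^2 + 4*z + 3) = (z - 4)*(z + 3)*(z + 1)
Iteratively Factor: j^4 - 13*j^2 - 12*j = (j)*(j^3 - 13*j - 12) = j*(j - 4)*(j^2 + 4*j + 3) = j*(j - 4)*(j + 1)*(j + 3)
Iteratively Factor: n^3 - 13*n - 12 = (n + 1)*(n^2 - n - 12) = (n + 1)*(n + 3)*(n - 4)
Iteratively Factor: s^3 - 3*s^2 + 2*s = (s - 1)*(s^2 - 2*s) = s*(s - 1)*(s - 2)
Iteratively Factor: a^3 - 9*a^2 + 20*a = (a)*(a^2 - 9*a + 20) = a*(a - 4)*(a - 5)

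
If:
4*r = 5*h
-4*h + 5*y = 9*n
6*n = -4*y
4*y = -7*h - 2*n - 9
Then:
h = -297/263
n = 72/263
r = -1485/1052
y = -108/263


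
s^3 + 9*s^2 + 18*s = s*(s + 3)*(s + 6)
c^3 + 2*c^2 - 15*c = c*(c - 3)*(c + 5)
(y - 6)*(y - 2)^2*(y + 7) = y^4 - 3*y^3 - 42*y^2 + 172*y - 168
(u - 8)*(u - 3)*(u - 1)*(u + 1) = u^4 - 11*u^3 + 23*u^2 + 11*u - 24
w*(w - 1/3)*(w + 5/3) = w^3 + 4*w^2/3 - 5*w/9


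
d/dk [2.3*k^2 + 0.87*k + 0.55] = 4.6*k + 0.87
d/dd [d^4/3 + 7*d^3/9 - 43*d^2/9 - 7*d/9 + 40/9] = 4*d^3/3 + 7*d^2/3 - 86*d/9 - 7/9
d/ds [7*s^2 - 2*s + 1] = 14*s - 2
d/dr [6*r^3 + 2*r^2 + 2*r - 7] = 18*r^2 + 4*r + 2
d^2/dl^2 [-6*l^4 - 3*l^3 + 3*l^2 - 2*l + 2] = -72*l^2 - 18*l + 6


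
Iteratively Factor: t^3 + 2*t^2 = (t)*(t^2 + 2*t) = t^2*(t + 2)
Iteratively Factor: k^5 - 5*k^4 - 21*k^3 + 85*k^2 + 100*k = (k + 4)*(k^4 - 9*k^3 + 15*k^2 + 25*k) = (k + 1)*(k + 4)*(k^3 - 10*k^2 + 25*k) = k*(k + 1)*(k + 4)*(k^2 - 10*k + 25) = k*(k - 5)*(k + 1)*(k + 4)*(k - 5)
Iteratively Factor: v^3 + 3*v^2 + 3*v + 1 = (v + 1)*(v^2 + 2*v + 1) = (v + 1)^2*(v + 1)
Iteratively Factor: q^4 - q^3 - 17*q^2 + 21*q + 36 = (q + 4)*(q^3 - 5*q^2 + 3*q + 9) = (q - 3)*(q + 4)*(q^2 - 2*q - 3) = (q - 3)^2*(q + 4)*(q + 1)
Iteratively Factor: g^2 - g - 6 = (g + 2)*(g - 3)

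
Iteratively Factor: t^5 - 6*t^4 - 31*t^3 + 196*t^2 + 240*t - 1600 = (t + 4)*(t^4 - 10*t^3 + 9*t^2 + 160*t - 400) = (t - 5)*(t + 4)*(t^3 - 5*t^2 - 16*t + 80) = (t - 5)*(t - 4)*(t + 4)*(t^2 - t - 20) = (t - 5)*(t - 4)*(t + 4)^2*(t - 5)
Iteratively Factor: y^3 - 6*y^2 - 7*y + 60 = (y - 5)*(y^2 - y - 12) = (y - 5)*(y - 4)*(y + 3)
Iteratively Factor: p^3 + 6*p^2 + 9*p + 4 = (p + 4)*(p^2 + 2*p + 1) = (p + 1)*(p + 4)*(p + 1)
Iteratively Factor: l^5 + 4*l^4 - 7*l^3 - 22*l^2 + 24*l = (l)*(l^4 + 4*l^3 - 7*l^2 - 22*l + 24) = l*(l + 4)*(l^3 - 7*l + 6) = l*(l - 2)*(l + 4)*(l^2 + 2*l - 3) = l*(l - 2)*(l + 3)*(l + 4)*(l - 1)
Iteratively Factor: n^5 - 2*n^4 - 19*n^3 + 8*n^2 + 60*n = (n + 3)*(n^4 - 5*n^3 - 4*n^2 + 20*n) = (n + 2)*(n + 3)*(n^3 - 7*n^2 + 10*n) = (n - 5)*(n + 2)*(n + 3)*(n^2 - 2*n) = n*(n - 5)*(n + 2)*(n + 3)*(n - 2)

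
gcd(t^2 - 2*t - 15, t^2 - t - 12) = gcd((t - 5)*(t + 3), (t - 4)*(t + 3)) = t + 3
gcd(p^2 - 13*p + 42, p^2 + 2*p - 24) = 1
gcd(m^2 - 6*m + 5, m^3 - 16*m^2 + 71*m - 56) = m - 1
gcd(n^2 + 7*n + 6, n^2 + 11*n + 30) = n + 6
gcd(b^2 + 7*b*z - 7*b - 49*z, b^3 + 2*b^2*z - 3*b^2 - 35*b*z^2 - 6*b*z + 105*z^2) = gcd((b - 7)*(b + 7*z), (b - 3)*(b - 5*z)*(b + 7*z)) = b + 7*z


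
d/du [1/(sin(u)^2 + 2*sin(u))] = -2*(sin(u) + 1)*cos(u)/((sin(u) + 2)^2*sin(u)^2)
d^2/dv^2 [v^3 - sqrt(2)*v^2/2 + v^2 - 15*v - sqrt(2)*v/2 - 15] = 6*v - sqrt(2) + 2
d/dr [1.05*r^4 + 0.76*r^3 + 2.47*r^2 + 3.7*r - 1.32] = 4.2*r^3 + 2.28*r^2 + 4.94*r + 3.7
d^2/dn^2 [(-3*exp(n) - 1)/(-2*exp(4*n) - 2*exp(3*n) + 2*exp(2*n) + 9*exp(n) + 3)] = (108*exp(7*n) + 196*exp(6*n) + 116*exp(5*n) + 438*exp(4*n) + 598*exp(3*n) + 256*exp(2*n) - 24)*exp(2*n)/(8*exp(12*n) + 24*exp(11*n) - 148*exp(9*n) - 252*exp(8*n) + 60*exp(7*n) + 730*exp(6*n) + 774*exp(5*n) - 144*exp(4*n) - 999*exp(3*n) - 783*exp(2*n) - 243*exp(n) - 27)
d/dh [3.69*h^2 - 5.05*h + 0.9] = 7.38*h - 5.05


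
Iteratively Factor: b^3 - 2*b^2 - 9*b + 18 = (b + 3)*(b^2 - 5*b + 6) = (b - 2)*(b + 3)*(b - 3)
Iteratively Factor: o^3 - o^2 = (o - 1)*(o^2) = o*(o - 1)*(o)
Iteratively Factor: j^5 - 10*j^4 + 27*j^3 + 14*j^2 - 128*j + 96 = (j - 1)*(j^4 - 9*j^3 + 18*j^2 + 32*j - 96) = (j - 3)*(j - 1)*(j^3 - 6*j^2 + 32) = (j - 4)*(j - 3)*(j - 1)*(j^2 - 2*j - 8) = (j - 4)*(j - 3)*(j - 1)*(j + 2)*(j - 4)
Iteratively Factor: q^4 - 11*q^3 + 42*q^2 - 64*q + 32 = (q - 1)*(q^3 - 10*q^2 + 32*q - 32) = (q - 2)*(q - 1)*(q^2 - 8*q + 16) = (q - 4)*(q - 2)*(q - 1)*(q - 4)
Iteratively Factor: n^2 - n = (n - 1)*(n)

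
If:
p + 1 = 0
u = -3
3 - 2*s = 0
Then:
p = -1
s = 3/2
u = -3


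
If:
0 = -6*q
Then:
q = 0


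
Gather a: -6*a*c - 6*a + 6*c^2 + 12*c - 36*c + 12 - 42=a*(-6*c - 6) + 6*c^2 - 24*c - 30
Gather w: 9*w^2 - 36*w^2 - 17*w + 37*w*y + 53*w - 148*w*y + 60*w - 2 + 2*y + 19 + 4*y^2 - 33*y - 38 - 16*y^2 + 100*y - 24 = -27*w^2 + w*(96 - 111*y) - 12*y^2 + 69*y - 45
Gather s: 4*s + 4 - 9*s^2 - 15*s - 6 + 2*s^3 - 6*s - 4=2*s^3 - 9*s^2 - 17*s - 6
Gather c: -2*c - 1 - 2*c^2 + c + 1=-2*c^2 - c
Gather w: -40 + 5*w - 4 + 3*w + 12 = 8*w - 32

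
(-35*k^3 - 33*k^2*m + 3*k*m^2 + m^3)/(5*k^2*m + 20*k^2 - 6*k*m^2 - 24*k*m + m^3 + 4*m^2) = (-7*k^2 - 8*k*m - m^2)/(k*m + 4*k - m^2 - 4*m)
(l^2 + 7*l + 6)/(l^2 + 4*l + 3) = (l + 6)/(l + 3)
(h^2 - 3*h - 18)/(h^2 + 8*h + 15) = (h - 6)/(h + 5)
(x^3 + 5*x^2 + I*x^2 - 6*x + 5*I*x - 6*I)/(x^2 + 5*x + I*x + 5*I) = (x^2 + 5*x - 6)/(x + 5)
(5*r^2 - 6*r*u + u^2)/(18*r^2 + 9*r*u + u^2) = (5*r^2 - 6*r*u + u^2)/(18*r^2 + 9*r*u + u^2)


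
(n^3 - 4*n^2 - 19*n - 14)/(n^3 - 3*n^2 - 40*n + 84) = (n^2 + 3*n + 2)/(n^2 + 4*n - 12)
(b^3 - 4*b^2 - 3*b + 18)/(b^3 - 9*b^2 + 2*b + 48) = (b - 3)/(b - 8)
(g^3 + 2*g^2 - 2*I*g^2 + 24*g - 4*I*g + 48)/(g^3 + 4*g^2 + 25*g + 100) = (g^3 + 2*g^2*(1 - I) + 4*g*(6 - I) + 48)/(g^3 + 4*g^2 + 25*g + 100)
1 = 1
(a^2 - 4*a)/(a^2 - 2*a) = (a - 4)/(a - 2)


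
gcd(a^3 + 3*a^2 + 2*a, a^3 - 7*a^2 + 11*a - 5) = 1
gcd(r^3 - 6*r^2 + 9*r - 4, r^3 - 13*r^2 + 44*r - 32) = r^2 - 5*r + 4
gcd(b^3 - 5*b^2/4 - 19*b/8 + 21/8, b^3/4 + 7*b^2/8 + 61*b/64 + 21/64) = 1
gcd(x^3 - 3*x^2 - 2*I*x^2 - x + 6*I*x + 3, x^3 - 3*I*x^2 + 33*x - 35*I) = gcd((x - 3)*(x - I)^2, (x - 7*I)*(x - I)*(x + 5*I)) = x - I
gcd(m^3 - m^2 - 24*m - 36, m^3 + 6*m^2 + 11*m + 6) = m^2 + 5*m + 6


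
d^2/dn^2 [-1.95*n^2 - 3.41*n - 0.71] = -3.90000000000000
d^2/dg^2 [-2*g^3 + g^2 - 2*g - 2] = 2 - 12*g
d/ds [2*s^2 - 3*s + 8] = 4*s - 3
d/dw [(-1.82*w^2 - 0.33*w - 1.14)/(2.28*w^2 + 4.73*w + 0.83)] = (-7.8562*w^2 + 2.1772*w + 5.1183)/(5.1984*w^4 + 21.5688*w^3 + 26.1577*w^2 + 7.8518*w + 0.6889)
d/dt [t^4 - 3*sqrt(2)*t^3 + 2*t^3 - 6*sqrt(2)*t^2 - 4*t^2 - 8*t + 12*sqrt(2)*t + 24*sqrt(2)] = 4*t^3 - 9*sqrt(2)*t^2 + 6*t^2 - 12*sqrt(2)*t - 8*t - 8 + 12*sqrt(2)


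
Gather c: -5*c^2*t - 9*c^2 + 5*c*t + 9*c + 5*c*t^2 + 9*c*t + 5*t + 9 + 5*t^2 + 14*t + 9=c^2*(-5*t - 9) + c*(5*t^2 + 14*t + 9) + 5*t^2 + 19*t + 18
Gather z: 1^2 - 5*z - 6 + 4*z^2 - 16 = 4*z^2 - 5*z - 21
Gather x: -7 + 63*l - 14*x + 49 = 63*l - 14*x + 42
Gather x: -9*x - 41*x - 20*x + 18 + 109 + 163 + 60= 350 - 70*x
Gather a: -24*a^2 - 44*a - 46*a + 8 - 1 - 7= -24*a^2 - 90*a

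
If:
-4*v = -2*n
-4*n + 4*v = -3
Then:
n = 3/2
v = 3/4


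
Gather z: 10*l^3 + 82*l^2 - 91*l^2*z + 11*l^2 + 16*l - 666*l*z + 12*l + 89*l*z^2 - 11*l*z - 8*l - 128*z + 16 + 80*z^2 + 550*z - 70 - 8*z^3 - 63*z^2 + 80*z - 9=10*l^3 + 93*l^2 + 20*l - 8*z^3 + z^2*(89*l + 17) + z*(-91*l^2 - 677*l + 502) - 63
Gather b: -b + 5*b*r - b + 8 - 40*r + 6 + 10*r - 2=b*(5*r - 2) - 30*r + 12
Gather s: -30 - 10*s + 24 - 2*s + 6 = -12*s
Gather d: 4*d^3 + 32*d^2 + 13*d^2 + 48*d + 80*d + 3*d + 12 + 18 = 4*d^3 + 45*d^2 + 131*d + 30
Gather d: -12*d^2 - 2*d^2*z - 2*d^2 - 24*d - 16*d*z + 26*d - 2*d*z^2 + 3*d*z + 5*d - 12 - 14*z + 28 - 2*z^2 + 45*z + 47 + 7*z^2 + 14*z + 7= d^2*(-2*z - 14) + d*(-2*z^2 - 13*z + 7) + 5*z^2 + 45*z + 70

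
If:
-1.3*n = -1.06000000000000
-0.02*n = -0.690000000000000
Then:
No Solution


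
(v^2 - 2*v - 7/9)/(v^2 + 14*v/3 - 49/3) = (v + 1/3)/(v + 7)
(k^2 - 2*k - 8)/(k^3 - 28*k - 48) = (k - 4)/(k^2 - 2*k - 24)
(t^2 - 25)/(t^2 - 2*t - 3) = (25 - t^2)/(-t^2 + 2*t + 3)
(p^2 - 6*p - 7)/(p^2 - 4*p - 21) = (p + 1)/(p + 3)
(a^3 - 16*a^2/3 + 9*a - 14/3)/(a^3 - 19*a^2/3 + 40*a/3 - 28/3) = (a - 1)/(a - 2)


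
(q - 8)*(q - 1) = q^2 - 9*q + 8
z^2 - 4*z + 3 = (z - 3)*(z - 1)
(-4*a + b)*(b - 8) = -4*a*b + 32*a + b^2 - 8*b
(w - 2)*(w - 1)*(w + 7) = w^3 + 4*w^2 - 19*w + 14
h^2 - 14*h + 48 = (h - 8)*(h - 6)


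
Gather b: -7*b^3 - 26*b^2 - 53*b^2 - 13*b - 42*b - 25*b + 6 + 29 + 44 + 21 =-7*b^3 - 79*b^2 - 80*b + 100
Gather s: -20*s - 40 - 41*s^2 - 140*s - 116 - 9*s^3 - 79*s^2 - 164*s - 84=-9*s^3 - 120*s^2 - 324*s - 240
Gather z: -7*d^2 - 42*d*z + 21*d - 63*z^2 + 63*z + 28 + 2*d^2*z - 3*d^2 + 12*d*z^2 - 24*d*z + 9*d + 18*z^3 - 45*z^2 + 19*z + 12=-10*d^2 + 30*d + 18*z^3 + z^2*(12*d - 108) + z*(2*d^2 - 66*d + 82) + 40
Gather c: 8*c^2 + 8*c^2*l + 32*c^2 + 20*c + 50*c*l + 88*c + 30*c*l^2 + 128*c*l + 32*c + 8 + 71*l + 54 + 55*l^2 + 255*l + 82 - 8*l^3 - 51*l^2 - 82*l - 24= c^2*(8*l + 40) + c*(30*l^2 + 178*l + 140) - 8*l^3 + 4*l^2 + 244*l + 120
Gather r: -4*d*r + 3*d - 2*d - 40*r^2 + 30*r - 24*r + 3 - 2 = d - 40*r^2 + r*(6 - 4*d) + 1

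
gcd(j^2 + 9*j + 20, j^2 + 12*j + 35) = j + 5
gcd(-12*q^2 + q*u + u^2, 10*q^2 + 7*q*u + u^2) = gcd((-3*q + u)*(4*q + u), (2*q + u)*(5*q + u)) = 1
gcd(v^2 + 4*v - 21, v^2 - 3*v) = v - 3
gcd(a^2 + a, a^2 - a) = a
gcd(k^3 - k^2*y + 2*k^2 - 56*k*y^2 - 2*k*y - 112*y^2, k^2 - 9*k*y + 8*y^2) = -k + 8*y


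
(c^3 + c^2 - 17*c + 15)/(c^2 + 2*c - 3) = (c^2 + 2*c - 15)/(c + 3)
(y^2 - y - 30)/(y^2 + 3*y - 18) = (y^2 - y - 30)/(y^2 + 3*y - 18)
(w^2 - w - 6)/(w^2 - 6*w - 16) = (w - 3)/(w - 8)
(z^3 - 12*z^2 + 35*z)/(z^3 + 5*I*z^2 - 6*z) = (z^2 - 12*z + 35)/(z^2 + 5*I*z - 6)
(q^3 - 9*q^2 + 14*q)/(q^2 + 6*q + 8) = q*(q^2 - 9*q + 14)/(q^2 + 6*q + 8)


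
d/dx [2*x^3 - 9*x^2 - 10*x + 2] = 6*x^2 - 18*x - 10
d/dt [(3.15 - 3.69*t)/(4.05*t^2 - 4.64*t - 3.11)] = (14.9445*t^2 - 25.515*t + 26.0919)/(16.4025*t^4 - 37.584*t^3 - 3.6614*t^2 + 28.8608*t + 9.6721)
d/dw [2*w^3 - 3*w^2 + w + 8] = 6*w^2 - 6*w + 1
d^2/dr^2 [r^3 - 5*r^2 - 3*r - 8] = 6*r - 10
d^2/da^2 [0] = 0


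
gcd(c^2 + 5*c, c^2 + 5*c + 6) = 1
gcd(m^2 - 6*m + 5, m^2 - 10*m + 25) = m - 5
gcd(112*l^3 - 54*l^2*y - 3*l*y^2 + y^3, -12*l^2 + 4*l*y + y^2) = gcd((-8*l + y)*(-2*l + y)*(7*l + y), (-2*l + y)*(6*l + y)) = -2*l + y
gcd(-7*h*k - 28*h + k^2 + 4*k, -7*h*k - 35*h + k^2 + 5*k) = 7*h - k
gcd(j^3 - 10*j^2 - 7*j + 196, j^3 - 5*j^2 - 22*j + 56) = j^2 - 3*j - 28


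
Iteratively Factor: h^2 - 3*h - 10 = (h - 5)*(h + 2)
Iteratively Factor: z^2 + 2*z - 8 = (z + 4)*(z - 2)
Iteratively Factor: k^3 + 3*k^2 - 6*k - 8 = (k - 2)*(k^2 + 5*k + 4) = (k - 2)*(k + 4)*(k + 1)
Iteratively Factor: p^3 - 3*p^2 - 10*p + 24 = (p - 2)*(p^2 - p - 12) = (p - 2)*(p + 3)*(p - 4)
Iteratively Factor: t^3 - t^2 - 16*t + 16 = (t - 1)*(t^2 - 16) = (t - 1)*(t + 4)*(t - 4)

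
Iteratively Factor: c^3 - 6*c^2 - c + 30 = (c - 3)*(c^2 - 3*c - 10) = (c - 5)*(c - 3)*(c + 2)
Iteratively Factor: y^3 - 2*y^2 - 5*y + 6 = (y - 1)*(y^2 - y - 6) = (y - 3)*(y - 1)*(y + 2)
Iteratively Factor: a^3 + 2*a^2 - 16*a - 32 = (a - 4)*(a^2 + 6*a + 8) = (a - 4)*(a + 4)*(a + 2)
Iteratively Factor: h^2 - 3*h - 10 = (h + 2)*(h - 5)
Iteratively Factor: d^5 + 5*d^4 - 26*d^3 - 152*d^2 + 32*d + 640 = (d + 4)*(d^4 + d^3 - 30*d^2 - 32*d + 160) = (d + 4)^2*(d^3 - 3*d^2 - 18*d + 40) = (d - 2)*(d + 4)^2*(d^2 - d - 20) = (d - 5)*(d - 2)*(d + 4)^2*(d + 4)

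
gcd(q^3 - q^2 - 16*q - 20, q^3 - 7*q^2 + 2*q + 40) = q^2 - 3*q - 10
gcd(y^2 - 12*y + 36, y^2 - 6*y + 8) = 1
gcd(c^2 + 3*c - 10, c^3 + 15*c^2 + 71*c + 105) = c + 5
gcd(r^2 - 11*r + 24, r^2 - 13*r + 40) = r - 8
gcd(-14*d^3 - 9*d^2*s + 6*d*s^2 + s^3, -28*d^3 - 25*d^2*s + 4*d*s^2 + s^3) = 7*d^2 + 8*d*s + s^2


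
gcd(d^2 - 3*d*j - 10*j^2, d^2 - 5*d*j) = d - 5*j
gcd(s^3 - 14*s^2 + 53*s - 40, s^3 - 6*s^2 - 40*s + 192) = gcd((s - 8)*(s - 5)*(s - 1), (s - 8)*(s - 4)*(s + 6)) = s - 8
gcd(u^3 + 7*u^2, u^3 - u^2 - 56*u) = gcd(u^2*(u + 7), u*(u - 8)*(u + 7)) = u^2 + 7*u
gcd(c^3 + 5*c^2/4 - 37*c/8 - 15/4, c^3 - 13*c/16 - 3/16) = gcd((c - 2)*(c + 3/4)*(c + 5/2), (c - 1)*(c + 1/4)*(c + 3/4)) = c + 3/4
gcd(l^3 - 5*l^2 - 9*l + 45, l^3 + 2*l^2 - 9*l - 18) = l^2 - 9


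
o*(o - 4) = o^2 - 4*o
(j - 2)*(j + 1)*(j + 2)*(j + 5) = j^4 + 6*j^3 + j^2 - 24*j - 20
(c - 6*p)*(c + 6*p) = c^2 - 36*p^2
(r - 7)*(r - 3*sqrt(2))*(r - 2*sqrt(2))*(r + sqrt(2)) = r^4 - 7*r^3 - 4*sqrt(2)*r^3 + 2*r^2 + 28*sqrt(2)*r^2 - 14*r + 12*sqrt(2)*r - 84*sqrt(2)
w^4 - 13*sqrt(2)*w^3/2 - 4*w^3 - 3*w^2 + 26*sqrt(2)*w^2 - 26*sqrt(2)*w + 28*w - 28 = (w - 2)^2*(w - 7*sqrt(2))*(w + sqrt(2)/2)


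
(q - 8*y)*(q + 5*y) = q^2 - 3*q*y - 40*y^2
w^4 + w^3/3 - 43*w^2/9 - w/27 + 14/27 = (w - 2)*(w - 1/3)*(w + 1/3)*(w + 7/3)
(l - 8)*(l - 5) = l^2 - 13*l + 40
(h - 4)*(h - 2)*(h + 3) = h^3 - 3*h^2 - 10*h + 24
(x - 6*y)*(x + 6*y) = x^2 - 36*y^2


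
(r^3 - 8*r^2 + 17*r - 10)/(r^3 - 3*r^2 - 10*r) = (r^2 - 3*r + 2)/(r*(r + 2))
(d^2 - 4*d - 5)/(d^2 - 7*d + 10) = (d + 1)/(d - 2)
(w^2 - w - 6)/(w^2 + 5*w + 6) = (w - 3)/(w + 3)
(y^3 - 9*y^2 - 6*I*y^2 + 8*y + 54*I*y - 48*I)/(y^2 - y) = y - 8 - 6*I + 48*I/y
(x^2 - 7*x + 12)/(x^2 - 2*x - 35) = (-x^2 + 7*x - 12)/(-x^2 + 2*x + 35)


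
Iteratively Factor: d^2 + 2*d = (d)*(d + 2)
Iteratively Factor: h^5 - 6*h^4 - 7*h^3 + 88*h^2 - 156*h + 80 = (h + 4)*(h^4 - 10*h^3 + 33*h^2 - 44*h + 20) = (h - 2)*(h + 4)*(h^3 - 8*h^2 + 17*h - 10) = (h - 2)*(h - 1)*(h + 4)*(h^2 - 7*h + 10) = (h - 5)*(h - 2)*(h - 1)*(h + 4)*(h - 2)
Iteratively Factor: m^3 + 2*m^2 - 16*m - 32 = (m + 4)*(m^2 - 2*m - 8) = (m + 2)*(m + 4)*(m - 4)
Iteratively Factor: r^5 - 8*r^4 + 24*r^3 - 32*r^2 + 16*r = (r - 2)*(r^4 - 6*r^3 + 12*r^2 - 8*r) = (r - 2)^2*(r^3 - 4*r^2 + 4*r) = (r - 2)^3*(r^2 - 2*r) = (r - 2)^4*(r)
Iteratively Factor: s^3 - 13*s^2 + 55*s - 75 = (s - 5)*(s^2 - 8*s + 15) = (s - 5)*(s - 3)*(s - 5)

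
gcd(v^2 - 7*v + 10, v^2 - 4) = v - 2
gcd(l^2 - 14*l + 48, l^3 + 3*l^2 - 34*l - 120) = l - 6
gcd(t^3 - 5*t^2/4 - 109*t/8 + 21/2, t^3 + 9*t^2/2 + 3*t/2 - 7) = t + 7/2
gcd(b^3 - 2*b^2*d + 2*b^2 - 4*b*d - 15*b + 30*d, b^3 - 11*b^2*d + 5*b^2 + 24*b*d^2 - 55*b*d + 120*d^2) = b + 5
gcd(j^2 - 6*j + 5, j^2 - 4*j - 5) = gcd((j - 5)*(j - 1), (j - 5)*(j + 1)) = j - 5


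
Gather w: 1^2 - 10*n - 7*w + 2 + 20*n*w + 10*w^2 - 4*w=-10*n + 10*w^2 + w*(20*n - 11) + 3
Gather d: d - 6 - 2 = d - 8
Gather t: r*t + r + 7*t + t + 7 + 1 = r + t*(r + 8) + 8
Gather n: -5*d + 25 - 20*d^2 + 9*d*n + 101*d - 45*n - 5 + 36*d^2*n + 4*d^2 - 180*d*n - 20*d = -16*d^2 + 76*d + n*(36*d^2 - 171*d - 45) + 20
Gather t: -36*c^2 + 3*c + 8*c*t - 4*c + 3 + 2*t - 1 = -36*c^2 - c + t*(8*c + 2) + 2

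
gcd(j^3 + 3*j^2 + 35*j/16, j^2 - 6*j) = j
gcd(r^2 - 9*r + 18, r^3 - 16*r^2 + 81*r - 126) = r^2 - 9*r + 18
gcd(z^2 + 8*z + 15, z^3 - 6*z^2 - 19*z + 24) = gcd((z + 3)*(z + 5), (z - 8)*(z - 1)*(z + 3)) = z + 3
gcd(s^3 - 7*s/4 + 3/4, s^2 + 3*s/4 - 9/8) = s + 3/2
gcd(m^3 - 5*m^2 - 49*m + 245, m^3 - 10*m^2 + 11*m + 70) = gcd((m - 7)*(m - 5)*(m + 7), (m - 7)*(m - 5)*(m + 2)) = m^2 - 12*m + 35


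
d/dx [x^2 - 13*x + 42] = 2*x - 13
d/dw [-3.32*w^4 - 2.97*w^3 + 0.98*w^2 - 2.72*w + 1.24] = -13.28*w^3 - 8.91*w^2 + 1.96*w - 2.72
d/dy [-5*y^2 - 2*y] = -10*y - 2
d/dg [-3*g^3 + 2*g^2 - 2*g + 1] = -9*g^2 + 4*g - 2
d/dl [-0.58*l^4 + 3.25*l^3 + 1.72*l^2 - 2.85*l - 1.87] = -2.32*l^3 + 9.75*l^2 + 3.44*l - 2.85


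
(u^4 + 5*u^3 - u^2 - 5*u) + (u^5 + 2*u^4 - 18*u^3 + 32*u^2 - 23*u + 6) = u^5 + 3*u^4 - 13*u^3 + 31*u^2 - 28*u + 6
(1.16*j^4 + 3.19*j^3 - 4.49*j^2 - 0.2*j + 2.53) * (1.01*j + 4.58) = 1.1716*j^5 + 8.5347*j^4 + 10.0753*j^3 - 20.7662*j^2 + 1.6393*j + 11.5874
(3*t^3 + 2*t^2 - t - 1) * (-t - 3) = -3*t^4 - 11*t^3 - 5*t^2 + 4*t + 3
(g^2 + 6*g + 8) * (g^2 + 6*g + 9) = g^4 + 12*g^3 + 53*g^2 + 102*g + 72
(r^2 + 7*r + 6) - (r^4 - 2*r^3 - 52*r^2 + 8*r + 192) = -r^4 + 2*r^3 + 53*r^2 - r - 186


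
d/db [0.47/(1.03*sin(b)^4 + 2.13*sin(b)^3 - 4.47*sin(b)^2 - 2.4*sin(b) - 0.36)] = (-1.9364*sin(b)^3 - 3.0033*sin(b)^2 + 4.2018*sin(b) + 1.128)*cos(b)/(-1.03*sin(b)^4 - 2.13*sin(b)^3 + 4.47*sin(b)^2 + 2.4*sin(b) + 0.36)^2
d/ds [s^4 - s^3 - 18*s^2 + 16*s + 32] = 4*s^3 - 3*s^2 - 36*s + 16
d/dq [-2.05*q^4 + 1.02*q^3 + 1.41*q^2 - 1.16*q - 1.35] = -8.2*q^3 + 3.06*q^2 + 2.82*q - 1.16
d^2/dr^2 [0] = 0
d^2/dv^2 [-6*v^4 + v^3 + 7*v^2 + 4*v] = -72*v^2 + 6*v + 14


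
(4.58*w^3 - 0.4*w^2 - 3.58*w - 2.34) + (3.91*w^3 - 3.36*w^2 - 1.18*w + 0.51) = 8.49*w^3 - 3.76*w^2 - 4.76*w - 1.83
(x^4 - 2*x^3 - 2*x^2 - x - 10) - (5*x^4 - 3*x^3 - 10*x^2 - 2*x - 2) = -4*x^4 + x^3 + 8*x^2 + x - 8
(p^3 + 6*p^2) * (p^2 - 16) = p^5 + 6*p^4 - 16*p^3 - 96*p^2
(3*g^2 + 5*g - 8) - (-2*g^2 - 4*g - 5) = 5*g^2 + 9*g - 3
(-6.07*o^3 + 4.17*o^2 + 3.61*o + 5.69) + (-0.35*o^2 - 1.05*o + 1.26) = -6.07*o^3 + 3.82*o^2 + 2.56*o + 6.95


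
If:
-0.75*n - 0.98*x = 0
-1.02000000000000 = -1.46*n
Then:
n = 0.70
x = -0.53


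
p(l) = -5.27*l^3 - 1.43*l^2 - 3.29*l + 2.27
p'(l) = -15.81*l^2 - 2.86*l - 3.29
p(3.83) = -327.39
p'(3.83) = -246.16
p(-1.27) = 14.94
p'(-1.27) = -25.16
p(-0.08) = 2.53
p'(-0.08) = -3.16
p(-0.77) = 6.36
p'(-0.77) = -10.46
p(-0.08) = 2.53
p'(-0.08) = -3.16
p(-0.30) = 3.27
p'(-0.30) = -3.85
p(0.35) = 0.72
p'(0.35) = -6.23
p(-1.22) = 13.72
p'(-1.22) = -23.33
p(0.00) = 2.27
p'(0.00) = -3.29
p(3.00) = -162.76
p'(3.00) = -154.16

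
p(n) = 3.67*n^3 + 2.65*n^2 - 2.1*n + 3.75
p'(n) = 11.01*n^2 + 5.3*n - 2.1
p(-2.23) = -19.09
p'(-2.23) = 40.83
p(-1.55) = -0.29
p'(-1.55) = 16.14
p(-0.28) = 4.47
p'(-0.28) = -2.72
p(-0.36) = 4.68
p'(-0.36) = -2.58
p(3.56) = 195.44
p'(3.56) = 156.30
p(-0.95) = 4.99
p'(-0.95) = 2.80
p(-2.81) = -50.85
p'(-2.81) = 69.94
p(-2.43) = -28.16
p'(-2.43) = 50.03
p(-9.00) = -2438.13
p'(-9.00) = 842.01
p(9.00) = 2874.93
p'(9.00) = 937.41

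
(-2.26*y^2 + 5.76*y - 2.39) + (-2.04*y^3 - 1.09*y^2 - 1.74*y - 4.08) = -2.04*y^3 - 3.35*y^2 + 4.02*y - 6.47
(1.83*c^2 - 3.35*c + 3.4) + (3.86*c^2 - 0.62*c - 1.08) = 5.69*c^2 - 3.97*c + 2.32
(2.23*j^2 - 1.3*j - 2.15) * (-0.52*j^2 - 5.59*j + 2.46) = -1.1596*j^4 - 11.7897*j^3 + 13.8708*j^2 + 8.8205*j - 5.289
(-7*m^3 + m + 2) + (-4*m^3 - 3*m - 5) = -11*m^3 - 2*m - 3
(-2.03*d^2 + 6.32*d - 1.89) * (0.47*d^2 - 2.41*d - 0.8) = -0.9541*d^4 + 7.8627*d^3 - 14.4955*d^2 - 0.501100000000001*d + 1.512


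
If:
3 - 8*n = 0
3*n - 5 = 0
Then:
No Solution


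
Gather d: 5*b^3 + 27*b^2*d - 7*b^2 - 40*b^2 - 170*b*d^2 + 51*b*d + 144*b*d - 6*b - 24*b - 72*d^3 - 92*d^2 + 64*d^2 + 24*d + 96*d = 5*b^3 - 47*b^2 - 30*b - 72*d^3 + d^2*(-170*b - 28) + d*(27*b^2 + 195*b + 120)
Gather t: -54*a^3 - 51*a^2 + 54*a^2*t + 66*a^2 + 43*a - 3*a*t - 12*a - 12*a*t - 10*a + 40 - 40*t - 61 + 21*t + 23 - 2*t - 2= -54*a^3 + 15*a^2 + 21*a + t*(54*a^2 - 15*a - 21)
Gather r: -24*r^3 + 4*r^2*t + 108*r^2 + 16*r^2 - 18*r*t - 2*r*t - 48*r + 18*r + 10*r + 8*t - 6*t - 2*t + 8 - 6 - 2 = -24*r^3 + r^2*(4*t + 124) + r*(-20*t - 20)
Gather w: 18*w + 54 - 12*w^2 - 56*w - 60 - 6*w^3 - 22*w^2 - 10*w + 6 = -6*w^3 - 34*w^2 - 48*w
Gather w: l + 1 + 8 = l + 9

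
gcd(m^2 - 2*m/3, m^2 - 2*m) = m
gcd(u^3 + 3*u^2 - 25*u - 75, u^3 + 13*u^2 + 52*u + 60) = u + 5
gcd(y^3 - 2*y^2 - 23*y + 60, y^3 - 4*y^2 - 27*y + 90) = y^2 + 2*y - 15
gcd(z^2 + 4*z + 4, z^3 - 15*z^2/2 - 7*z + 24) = z + 2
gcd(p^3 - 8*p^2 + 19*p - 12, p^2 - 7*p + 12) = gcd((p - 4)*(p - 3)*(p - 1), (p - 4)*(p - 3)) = p^2 - 7*p + 12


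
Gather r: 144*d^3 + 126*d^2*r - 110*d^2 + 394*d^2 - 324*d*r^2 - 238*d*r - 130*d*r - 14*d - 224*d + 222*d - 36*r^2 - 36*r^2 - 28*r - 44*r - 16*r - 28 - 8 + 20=144*d^3 + 284*d^2 - 16*d + r^2*(-324*d - 72) + r*(126*d^2 - 368*d - 88) - 16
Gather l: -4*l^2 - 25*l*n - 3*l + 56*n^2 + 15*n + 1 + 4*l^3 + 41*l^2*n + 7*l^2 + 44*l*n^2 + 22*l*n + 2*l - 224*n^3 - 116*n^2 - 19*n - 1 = 4*l^3 + l^2*(41*n + 3) + l*(44*n^2 - 3*n - 1) - 224*n^3 - 60*n^2 - 4*n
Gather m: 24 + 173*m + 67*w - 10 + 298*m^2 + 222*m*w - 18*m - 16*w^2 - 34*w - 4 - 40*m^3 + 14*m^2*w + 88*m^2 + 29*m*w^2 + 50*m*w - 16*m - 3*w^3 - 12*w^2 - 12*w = -40*m^3 + m^2*(14*w + 386) + m*(29*w^2 + 272*w + 139) - 3*w^3 - 28*w^2 + 21*w + 10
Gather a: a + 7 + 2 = a + 9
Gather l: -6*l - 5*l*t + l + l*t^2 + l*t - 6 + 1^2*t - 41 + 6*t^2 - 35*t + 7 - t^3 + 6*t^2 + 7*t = l*(t^2 - 4*t - 5) - t^3 + 12*t^2 - 27*t - 40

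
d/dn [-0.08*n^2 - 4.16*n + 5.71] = -0.16*n - 4.16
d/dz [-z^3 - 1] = -3*z^2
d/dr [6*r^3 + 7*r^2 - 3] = 2*r*(9*r + 7)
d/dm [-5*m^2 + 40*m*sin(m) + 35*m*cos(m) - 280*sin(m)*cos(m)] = -35*m*sin(m) + 40*m*cos(m) - 10*m + 40*sin(m) + 35*cos(m) - 280*cos(2*m)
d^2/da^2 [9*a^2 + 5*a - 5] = 18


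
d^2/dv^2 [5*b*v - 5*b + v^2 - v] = 2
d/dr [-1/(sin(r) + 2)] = cos(r)/(sin(r) + 2)^2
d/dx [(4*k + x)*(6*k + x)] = 10*k + 2*x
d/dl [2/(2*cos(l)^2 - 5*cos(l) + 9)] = 2*(4*cos(l) - 5)*sin(l)/(-5*cos(l) + cos(2*l) + 10)^2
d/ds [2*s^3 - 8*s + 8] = 6*s^2 - 8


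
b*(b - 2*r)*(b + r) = b^3 - b^2*r - 2*b*r^2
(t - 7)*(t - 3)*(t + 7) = t^3 - 3*t^2 - 49*t + 147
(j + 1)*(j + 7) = j^2 + 8*j + 7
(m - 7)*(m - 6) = m^2 - 13*m + 42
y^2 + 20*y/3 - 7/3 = (y - 1/3)*(y + 7)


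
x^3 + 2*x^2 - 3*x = x*(x - 1)*(x + 3)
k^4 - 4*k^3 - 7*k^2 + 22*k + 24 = (k - 4)*(k - 3)*(k + 1)*(k + 2)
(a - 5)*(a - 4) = a^2 - 9*a + 20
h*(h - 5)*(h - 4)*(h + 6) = h^4 - 3*h^3 - 34*h^2 + 120*h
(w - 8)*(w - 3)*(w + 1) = w^3 - 10*w^2 + 13*w + 24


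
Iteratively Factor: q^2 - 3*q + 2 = (q - 1)*(q - 2)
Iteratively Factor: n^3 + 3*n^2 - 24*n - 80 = (n - 5)*(n^2 + 8*n + 16) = (n - 5)*(n + 4)*(n + 4)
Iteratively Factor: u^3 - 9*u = (u - 3)*(u^2 + 3*u) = (u - 3)*(u + 3)*(u)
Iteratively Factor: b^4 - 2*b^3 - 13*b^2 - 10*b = (b + 1)*(b^3 - 3*b^2 - 10*b) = (b + 1)*(b + 2)*(b^2 - 5*b) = b*(b + 1)*(b + 2)*(b - 5)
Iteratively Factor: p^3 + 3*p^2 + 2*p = (p + 1)*(p^2 + 2*p) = (p + 1)*(p + 2)*(p)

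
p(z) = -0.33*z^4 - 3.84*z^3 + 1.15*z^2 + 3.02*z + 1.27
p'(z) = -1.32*z^3 - 11.52*z^2 + 2.3*z + 3.02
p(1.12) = 0.18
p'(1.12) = -10.71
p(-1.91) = 22.06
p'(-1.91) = -34.20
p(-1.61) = 13.20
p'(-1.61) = -25.04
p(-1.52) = 11.06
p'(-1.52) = -22.46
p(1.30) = -2.24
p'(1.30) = -16.36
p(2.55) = -61.18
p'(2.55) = -87.91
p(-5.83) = 402.44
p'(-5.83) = -140.38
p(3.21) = -139.24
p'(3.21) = -151.96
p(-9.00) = 701.47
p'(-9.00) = 11.48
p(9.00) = -4842.89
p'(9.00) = -1871.68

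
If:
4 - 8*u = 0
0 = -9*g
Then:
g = 0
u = 1/2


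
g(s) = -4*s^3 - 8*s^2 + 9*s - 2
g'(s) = -12*s^2 - 16*s + 9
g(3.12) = -173.28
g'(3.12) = -157.73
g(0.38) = 0.05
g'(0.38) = 1.19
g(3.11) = -171.71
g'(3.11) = -156.83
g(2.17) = -61.01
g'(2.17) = -82.23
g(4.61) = -522.42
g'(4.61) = -319.79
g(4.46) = -475.86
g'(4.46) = -301.06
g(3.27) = -197.98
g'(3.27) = -171.63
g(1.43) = -17.19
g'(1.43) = -38.42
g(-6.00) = 520.00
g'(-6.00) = -327.00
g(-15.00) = 11563.00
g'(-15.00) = -2451.00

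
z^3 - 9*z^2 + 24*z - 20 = (z - 5)*(z - 2)^2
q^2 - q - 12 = (q - 4)*(q + 3)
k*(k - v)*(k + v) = k^3 - k*v^2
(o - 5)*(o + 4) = o^2 - o - 20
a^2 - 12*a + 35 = (a - 7)*(a - 5)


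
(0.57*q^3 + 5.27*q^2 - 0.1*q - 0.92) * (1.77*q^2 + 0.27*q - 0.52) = 1.0089*q^5 + 9.4818*q^4 + 0.9495*q^3 - 4.3958*q^2 - 0.1964*q + 0.4784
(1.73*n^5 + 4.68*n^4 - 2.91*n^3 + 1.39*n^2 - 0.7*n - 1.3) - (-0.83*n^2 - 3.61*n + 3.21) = 1.73*n^5 + 4.68*n^4 - 2.91*n^3 + 2.22*n^2 + 2.91*n - 4.51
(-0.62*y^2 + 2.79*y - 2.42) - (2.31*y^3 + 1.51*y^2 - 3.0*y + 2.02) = -2.31*y^3 - 2.13*y^2 + 5.79*y - 4.44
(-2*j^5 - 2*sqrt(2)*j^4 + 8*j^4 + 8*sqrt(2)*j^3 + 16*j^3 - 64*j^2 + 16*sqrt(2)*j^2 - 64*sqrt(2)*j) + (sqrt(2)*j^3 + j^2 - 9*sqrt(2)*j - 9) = -2*j^5 - 2*sqrt(2)*j^4 + 8*j^4 + 9*sqrt(2)*j^3 + 16*j^3 - 63*j^2 + 16*sqrt(2)*j^2 - 73*sqrt(2)*j - 9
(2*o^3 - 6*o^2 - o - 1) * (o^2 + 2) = 2*o^5 - 6*o^4 + 3*o^3 - 13*o^2 - 2*o - 2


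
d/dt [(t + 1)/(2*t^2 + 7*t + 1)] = (2*t^2 + 7*t - (t + 1)*(4*t + 7) + 1)/(2*t^2 + 7*t + 1)^2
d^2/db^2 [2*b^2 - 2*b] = 4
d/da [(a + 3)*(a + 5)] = 2*a + 8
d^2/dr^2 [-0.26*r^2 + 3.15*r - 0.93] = -0.520000000000000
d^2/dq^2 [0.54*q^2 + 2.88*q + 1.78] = 1.08000000000000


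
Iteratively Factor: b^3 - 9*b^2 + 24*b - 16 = (b - 4)*(b^2 - 5*b + 4) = (b - 4)^2*(b - 1)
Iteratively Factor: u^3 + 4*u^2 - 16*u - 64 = (u + 4)*(u^2 - 16) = (u - 4)*(u + 4)*(u + 4)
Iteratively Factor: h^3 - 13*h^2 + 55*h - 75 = (h - 3)*(h^2 - 10*h + 25) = (h - 5)*(h - 3)*(h - 5)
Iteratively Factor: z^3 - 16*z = (z + 4)*(z^2 - 4*z) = (z - 4)*(z + 4)*(z)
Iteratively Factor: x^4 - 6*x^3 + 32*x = (x - 4)*(x^3 - 2*x^2 - 8*x) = x*(x - 4)*(x^2 - 2*x - 8) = x*(x - 4)*(x + 2)*(x - 4)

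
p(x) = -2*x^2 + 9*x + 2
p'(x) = 9 - 4*x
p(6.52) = -24.34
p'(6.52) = -17.08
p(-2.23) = -28.02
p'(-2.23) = 17.92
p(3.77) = 7.50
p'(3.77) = -6.08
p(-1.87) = -21.82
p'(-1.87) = 16.48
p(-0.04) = 1.64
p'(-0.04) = 9.16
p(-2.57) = -34.34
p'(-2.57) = 19.28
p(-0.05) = 1.54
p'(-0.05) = 9.20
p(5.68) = -11.40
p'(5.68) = -13.72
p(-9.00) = -241.00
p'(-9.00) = 45.00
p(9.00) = -79.00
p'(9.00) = -27.00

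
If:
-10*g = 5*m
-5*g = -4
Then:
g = 4/5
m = -8/5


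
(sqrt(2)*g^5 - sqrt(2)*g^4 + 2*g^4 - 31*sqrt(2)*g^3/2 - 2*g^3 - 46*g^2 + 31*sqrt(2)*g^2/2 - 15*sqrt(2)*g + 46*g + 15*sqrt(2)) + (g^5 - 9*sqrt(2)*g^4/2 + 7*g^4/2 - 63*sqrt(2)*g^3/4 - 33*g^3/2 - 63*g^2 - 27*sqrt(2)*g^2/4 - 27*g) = g^5 + sqrt(2)*g^5 - 11*sqrt(2)*g^4/2 + 11*g^4/2 - 125*sqrt(2)*g^3/4 - 37*g^3/2 - 109*g^2 + 35*sqrt(2)*g^2/4 - 15*sqrt(2)*g + 19*g + 15*sqrt(2)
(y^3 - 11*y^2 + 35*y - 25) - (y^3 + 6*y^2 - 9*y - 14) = -17*y^2 + 44*y - 11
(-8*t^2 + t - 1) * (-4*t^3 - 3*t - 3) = 32*t^5 - 4*t^4 + 28*t^3 + 21*t^2 + 3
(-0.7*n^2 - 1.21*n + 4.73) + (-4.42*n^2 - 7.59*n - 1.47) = -5.12*n^2 - 8.8*n + 3.26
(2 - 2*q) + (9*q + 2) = 7*q + 4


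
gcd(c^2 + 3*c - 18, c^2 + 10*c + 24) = c + 6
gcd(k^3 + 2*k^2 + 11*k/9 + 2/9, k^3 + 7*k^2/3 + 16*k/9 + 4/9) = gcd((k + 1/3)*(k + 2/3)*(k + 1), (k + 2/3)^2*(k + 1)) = k^2 + 5*k/3 + 2/3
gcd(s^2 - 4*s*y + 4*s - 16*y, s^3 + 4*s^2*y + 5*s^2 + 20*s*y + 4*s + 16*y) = s + 4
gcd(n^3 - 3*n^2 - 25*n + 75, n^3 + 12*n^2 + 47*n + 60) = n + 5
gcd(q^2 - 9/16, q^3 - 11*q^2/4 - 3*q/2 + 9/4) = q - 3/4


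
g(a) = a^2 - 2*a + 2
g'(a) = 2*a - 2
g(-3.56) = 21.79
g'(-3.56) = -9.12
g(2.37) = 2.88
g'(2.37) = 2.74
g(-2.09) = 10.55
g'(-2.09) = -6.18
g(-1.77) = 8.67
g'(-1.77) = -5.54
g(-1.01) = 5.04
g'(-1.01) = -4.02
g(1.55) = 1.30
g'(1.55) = 1.10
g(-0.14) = 2.30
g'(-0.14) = -2.28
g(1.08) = 1.01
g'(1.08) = 0.16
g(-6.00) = 50.00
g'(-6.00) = -14.00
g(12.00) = 122.00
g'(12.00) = 22.00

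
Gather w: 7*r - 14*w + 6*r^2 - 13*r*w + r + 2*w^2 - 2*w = 6*r^2 + 8*r + 2*w^2 + w*(-13*r - 16)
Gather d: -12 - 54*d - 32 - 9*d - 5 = -63*d - 49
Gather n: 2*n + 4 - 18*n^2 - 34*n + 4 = -18*n^2 - 32*n + 8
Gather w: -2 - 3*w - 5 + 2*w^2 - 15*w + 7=2*w^2 - 18*w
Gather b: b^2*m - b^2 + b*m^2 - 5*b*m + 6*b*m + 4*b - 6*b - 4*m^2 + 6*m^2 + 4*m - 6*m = b^2*(m - 1) + b*(m^2 + m - 2) + 2*m^2 - 2*m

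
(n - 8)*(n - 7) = n^2 - 15*n + 56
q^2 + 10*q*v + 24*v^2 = (q + 4*v)*(q + 6*v)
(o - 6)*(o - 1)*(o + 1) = o^3 - 6*o^2 - o + 6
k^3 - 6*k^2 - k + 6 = (k - 6)*(k - 1)*(k + 1)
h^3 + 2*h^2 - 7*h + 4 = (h - 1)^2*(h + 4)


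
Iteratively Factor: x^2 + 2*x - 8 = (x + 4)*(x - 2)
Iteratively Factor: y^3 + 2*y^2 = (y)*(y^2 + 2*y) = y^2*(y + 2)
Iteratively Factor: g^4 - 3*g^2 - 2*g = (g + 1)*(g^3 - g^2 - 2*g) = (g - 2)*(g + 1)*(g^2 + g) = (g - 2)*(g + 1)^2*(g)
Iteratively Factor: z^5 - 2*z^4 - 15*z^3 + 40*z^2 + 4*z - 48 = (z - 2)*(z^4 - 15*z^2 + 10*z + 24) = (z - 3)*(z - 2)*(z^3 + 3*z^2 - 6*z - 8) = (z - 3)*(z - 2)*(z + 1)*(z^2 + 2*z - 8) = (z - 3)*(z - 2)*(z + 1)*(z + 4)*(z - 2)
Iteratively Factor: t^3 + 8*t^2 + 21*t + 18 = (t + 2)*(t^2 + 6*t + 9) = (t + 2)*(t + 3)*(t + 3)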